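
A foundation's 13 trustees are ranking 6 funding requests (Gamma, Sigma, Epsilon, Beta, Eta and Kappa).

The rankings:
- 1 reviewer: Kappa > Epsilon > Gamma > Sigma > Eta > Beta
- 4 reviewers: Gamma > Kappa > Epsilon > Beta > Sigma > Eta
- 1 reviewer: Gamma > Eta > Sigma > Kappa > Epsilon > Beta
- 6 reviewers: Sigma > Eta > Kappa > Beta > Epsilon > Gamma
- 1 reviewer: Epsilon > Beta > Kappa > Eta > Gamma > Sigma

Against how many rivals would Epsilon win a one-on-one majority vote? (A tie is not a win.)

2

Epsilon against each rival (13 reviewers):
Epsilon vs Gamma: 1+6+1 = 8 for Epsilon, 5 for Gamma — Epsilon by 8–5.
Epsilon vs Sigma: 6 to 7, Sigma.
Epsilon vs Beta: Epsilon wins 7–6.
Epsilon vs Eta: Epsilon is ranked higher on 1+4+1 = 6 ballots, Eta on 7. Eta wins 7–6.
Epsilon vs Kappa: 1 for Epsilon, 12 for Kappa — Kappa by 12–1.
Epsilon beats Gamma, Beta; loses to Sigma, Eta, Kappa — 2 pairwise wins.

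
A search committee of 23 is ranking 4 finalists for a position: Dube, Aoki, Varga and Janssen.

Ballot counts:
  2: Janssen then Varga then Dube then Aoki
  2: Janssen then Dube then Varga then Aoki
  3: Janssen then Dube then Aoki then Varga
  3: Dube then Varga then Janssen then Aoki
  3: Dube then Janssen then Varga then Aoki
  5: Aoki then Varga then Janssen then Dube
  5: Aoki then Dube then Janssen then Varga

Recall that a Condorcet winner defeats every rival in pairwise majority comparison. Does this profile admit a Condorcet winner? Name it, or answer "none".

Head-to-head results (23 committee members):
Dube vs Aoki: Dube preferred on 2+2+3+3+3 = 13 ballots; Dube wins 13–10.
Dube vs Varga: Dube wins 16–7.
Dube vs Janssen: Dube preferred on 3+3+5 = 11 ballots; Janssen wins 12–11.
Aoki vs Varga: Aoki preferred on 3+5+5 = 13 ballots; Aoki wins 13–10.
Aoki vs Janssen: Janssen, 13–10.
Varga–Janssen: Janssen 15–8.
Janssen defeats every rival head-to-head and is the Condorcet winner.

Janssen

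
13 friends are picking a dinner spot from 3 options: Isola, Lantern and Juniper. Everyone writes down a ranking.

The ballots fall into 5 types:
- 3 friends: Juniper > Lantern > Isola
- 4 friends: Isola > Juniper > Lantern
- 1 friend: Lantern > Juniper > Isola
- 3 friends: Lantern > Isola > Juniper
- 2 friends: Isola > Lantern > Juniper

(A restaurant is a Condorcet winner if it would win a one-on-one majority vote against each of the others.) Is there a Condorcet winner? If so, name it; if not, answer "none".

none

Pairwise majorities:
Isola vs Lantern: Lantern, 7–6.
Isola vs Juniper: Isola wins 9–4.
Lantern vs Juniper: Lantern is ranked higher on 1+3+2 = 6 ballots, Juniper on 7. Juniper wins 7–6.
Every restaurant loses at least once (Isola loses to Lantern; Lantern loses to Juniper; Juniper loses to Isola). The majority relation contains the cycle Isola → Juniper → Lantern → Isola, so there is no Condorcet winner.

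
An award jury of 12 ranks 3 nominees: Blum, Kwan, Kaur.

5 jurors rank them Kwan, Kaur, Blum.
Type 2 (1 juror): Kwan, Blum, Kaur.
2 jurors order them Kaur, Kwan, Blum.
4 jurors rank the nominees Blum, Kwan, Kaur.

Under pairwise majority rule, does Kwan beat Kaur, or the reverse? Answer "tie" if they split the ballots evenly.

Ballots ranking Kwan above Kaur: 5 + 1 + 4 = 10.
Ballots ranking Kaur above Kwan: 12 − 10 = 2.
Kwan wins the head-to-head 10–2.

Kwan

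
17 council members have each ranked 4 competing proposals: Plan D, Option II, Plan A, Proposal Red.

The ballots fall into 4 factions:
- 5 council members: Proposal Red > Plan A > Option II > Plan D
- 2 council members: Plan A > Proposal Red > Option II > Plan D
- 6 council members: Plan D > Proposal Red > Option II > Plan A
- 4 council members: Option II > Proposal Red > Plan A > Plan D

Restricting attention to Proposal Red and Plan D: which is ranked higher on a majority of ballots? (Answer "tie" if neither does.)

Ballots ranking Proposal Red above Plan D: 5 + 2 + 4 = 11.
Ballots ranking Plan D above Proposal Red: 17 − 11 = 6.
Proposal Red wins the head-to-head 11–6.

Proposal Red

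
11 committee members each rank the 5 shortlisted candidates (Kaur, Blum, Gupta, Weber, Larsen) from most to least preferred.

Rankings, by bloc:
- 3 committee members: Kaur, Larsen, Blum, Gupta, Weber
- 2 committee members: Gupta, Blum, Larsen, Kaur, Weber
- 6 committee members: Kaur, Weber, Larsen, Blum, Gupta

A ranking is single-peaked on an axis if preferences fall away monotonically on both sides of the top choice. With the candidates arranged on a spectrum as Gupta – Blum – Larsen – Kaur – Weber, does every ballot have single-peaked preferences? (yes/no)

Axis positions: Gupta=1, Blum=2, Larsen=3, Kaur=4, Weber=5.
Bloc 1 (peak Kaur at position 4): ranking walks positions 4-3-2-1-5, expanding outward from the peak — single-peaked.
Bloc 2 (peak Gupta at position 1): ranking walks positions 1-2-3-4-5, expanding outward from the peak — single-peaked.
Bloc 3 (peak Kaur at position 4): ranking walks positions 4-5-3-2-1, expanding outward from the peak — single-peaked.
Every ranking is single-peaked on this axis.

yes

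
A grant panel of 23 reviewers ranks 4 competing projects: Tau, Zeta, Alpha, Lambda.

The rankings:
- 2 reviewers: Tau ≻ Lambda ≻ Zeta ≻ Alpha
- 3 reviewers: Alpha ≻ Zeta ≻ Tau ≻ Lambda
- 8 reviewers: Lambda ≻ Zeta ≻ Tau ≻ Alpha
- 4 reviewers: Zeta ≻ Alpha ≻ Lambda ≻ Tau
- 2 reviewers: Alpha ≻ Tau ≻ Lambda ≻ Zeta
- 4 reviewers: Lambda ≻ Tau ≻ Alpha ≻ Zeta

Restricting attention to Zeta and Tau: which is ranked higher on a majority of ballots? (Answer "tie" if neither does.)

Ballots ranking Zeta above Tau: 3 + 8 + 4 = 15.
Ballots ranking Tau above Zeta: 23 − 15 = 8.
Zeta wins the head-to-head 15–8.

Zeta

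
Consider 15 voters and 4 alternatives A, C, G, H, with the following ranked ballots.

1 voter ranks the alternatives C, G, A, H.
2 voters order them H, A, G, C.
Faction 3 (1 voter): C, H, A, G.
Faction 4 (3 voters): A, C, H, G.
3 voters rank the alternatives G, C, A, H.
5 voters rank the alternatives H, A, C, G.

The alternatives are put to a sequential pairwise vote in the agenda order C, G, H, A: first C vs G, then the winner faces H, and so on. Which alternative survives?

A

Round 1: C vs G — 10–5, C advances.
Round 2: C vs H — 8–7, C advances.
Round 3: C vs A — 5–10, A advances.
The agenda winner is A.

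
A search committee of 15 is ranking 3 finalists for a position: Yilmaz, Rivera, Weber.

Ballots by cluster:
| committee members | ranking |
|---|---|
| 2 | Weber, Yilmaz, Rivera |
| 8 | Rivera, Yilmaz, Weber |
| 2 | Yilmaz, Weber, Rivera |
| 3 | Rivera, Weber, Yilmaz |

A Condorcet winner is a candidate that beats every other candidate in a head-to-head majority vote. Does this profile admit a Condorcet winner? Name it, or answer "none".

Check each pair by majority over 15 ballots:
Yilmaz vs Rivera: Yilmaz preferred on 2+2 = 4 ballots; Rivera wins 11–4.
Yilmaz vs Weber: Yilmaz preferred on 8+2 = 10 ballots; Yilmaz wins 10–5.
Rivera vs Weber: 8+3 = 11 for Rivera, 4 for Weber — Rivera by 11–4.
Only Rivera has no losses; Rivera is the Condorcet winner.

Rivera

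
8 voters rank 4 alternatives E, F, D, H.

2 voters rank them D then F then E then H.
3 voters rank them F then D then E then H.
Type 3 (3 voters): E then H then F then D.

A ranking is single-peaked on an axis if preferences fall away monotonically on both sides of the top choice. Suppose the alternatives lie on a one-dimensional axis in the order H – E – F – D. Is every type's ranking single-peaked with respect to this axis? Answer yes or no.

Axis positions: H=1, E=2, F=3, D=4.
Type 1 (peak D at position 4): ranking walks positions 4-3-2-1, expanding outward from the peak — single-peaked.
Type 2 (peak F at position 3): ranking walks positions 3-4-2-1, expanding outward from the peak — single-peaked.
Type 3 (peak E at position 2): ranking walks positions 2-1-3-4, expanding outward from the peak — single-peaked.
Every ranking is single-peaked on this axis.

yes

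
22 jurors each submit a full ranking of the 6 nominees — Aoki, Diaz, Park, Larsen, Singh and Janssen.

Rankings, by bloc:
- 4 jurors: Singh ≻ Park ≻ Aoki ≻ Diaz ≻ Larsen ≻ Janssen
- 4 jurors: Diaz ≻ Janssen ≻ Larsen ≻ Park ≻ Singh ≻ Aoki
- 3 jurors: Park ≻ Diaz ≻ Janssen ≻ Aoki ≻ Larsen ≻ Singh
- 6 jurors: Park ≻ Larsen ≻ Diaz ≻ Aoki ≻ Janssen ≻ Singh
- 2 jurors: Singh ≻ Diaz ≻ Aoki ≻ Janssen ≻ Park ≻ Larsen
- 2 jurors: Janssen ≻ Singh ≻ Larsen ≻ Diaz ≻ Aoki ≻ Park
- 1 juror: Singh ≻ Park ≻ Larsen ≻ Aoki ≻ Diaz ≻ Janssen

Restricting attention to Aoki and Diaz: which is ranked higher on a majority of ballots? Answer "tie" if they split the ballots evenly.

Diaz

Ballots ranking Aoki above Diaz: 4 + 1 = 5.
Ballots ranking Diaz above Aoki: 22 − 5 = 17.
Diaz wins the head-to-head 17–5.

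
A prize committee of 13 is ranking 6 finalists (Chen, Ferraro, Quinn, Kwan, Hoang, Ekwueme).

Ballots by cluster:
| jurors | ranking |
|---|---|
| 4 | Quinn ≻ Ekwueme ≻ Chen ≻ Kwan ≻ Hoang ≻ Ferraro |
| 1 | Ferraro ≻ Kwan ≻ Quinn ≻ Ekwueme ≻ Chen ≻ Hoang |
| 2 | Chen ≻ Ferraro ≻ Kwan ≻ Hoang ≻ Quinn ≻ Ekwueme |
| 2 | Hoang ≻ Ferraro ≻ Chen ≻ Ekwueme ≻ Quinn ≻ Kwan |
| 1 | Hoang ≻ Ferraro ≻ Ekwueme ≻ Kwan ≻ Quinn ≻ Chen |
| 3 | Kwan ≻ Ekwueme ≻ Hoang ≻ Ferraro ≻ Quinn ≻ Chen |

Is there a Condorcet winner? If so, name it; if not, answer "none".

Pairwise majorities:
Chen vs Ferraro: Chen preferred on 4+2 = 6 ballots; Ferraro wins 7–6.
Chen vs Quinn: Chen preferred on 2+2 = 4 ballots; Quinn wins 9–4.
Chen vs Kwan: 4+2+2 = 8 for Chen, 5 for Kwan — Chen by 8–5.
Chen vs Hoang: Chen preferred on 4+1+2 = 7 ballots; Chen wins 7–6.
Chen vs Ekwueme: 2+2 = 4 for Chen, 9 for Ekwueme — Ekwueme by 9–4.
Ferraro vs Quinn: 1+2+2+1+3 = 9 for Ferraro, 4 for Quinn — Ferraro by 9–4.
Ferraro vs Kwan: 1+2+2+1 = 6 for Ferraro, 7 for Kwan — Kwan by 7–6.
Ferraro vs Hoang: 3 to 10, Hoang.
Ferraro vs Ekwueme: Ferraro preferred on 1+2+2+1 = 6 ballots; Ekwueme wins 7–6.
Quinn vs Kwan: Quinn is ranked higher on 4+2 = 6 ballots, Kwan on 7. Kwan wins 7–6.
Quinn vs Hoang: Quinn is ranked higher on 4+1 = 5 ballots, Hoang on 8. Hoang wins 8–5.
Quinn vs Ekwueme: 4+1+2 = 7 for Quinn, 6 for Ekwueme — Quinn by 7–6.
Kwan vs Hoang: 10 to 3, Kwan.
Kwan vs Ekwueme: 1+2+3 = 6 for Kwan, 7 for Ekwueme — Ekwueme by 7–6.
Hoang vs Ekwueme: 5 to 8, Ekwueme.
Each nominee drops at least one matchup (Chen loses to Ferraro; Ferraro loses to Kwan; Quinn loses to Ferraro; Kwan loses to Chen; Hoang loses to Chen; Ekwueme loses to Quinn); the cycle Chen beats Kwan beats Ferraro beats Chen rules out a Condorcet winner.

none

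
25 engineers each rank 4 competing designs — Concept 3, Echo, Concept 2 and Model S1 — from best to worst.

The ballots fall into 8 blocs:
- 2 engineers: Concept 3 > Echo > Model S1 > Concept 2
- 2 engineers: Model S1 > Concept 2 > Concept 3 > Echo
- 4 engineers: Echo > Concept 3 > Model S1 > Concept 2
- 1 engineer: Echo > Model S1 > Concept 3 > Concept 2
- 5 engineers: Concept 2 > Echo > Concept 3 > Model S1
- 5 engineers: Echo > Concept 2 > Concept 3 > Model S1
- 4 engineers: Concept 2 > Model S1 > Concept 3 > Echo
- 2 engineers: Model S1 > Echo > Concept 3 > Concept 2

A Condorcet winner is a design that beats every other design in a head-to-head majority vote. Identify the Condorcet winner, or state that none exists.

Check each pair by majority over 25 ballots:
Concept 3 vs Echo: Echo, 17–8.
Concept 3 vs Concept 2: Concept 2 wins 16–9.
Concept 3 vs Model S1: Concept 3 wins 16–9.
Echo–Concept 2: Echo 14–11.
Echo vs Model S1: Echo wins 17–8.
Concept 2 vs Model S1: Concept 2 wins 14–11.
Echo beats each of Concept 3, Concept 2, Model S1 — Echo is the Condorcet winner.

Echo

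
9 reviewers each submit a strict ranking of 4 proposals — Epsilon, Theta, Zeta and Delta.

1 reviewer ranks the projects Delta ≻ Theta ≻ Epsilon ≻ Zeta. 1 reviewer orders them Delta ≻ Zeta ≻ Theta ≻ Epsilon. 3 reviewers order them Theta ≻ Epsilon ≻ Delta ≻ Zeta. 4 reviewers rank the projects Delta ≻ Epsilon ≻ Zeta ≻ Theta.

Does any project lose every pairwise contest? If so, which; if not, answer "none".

none

Head-to-head results (9 reviewers):
Epsilon vs Theta: Epsilon is ranked higher on 4 ballots, Theta on 5. Theta wins 5–4.
Epsilon vs Zeta: Epsilon, 8–1.
Epsilon vs Delta: Delta, 6–3.
Theta vs Zeta: Zeta wins 5–4.
Theta–Delta: Delta 6–3.
Zeta vs Delta: Zeta preferred on 0 ballots; Delta wins 9–0.
No project is winless: Epsilon beats Zeta; Theta beats Epsilon; Zeta beats Theta; Delta beats Epsilon. There is no Condorcet loser.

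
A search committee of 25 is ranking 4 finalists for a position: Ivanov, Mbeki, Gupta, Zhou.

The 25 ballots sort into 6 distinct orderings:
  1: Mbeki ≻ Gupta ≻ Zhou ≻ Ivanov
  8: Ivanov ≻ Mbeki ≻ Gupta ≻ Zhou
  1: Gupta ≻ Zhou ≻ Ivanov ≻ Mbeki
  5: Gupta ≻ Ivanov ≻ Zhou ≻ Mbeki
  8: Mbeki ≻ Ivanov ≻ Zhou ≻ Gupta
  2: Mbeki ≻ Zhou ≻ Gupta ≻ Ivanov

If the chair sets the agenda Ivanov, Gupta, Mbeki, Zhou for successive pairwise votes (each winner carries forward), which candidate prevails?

Round 1: Ivanov vs Gupta — 16–9, Ivanov advances.
Round 2: Ivanov vs Mbeki — 14–11, Ivanov advances.
Round 3: Ivanov vs Zhou — 21–4, Ivanov advances.
The agenda winner is Ivanov.

Ivanov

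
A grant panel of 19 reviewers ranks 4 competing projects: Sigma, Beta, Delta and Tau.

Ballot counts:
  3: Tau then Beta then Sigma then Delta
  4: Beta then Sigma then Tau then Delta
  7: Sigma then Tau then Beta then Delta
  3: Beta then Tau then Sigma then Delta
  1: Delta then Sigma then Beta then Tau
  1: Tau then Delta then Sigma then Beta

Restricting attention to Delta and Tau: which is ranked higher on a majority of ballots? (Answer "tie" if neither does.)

Ballots ranking Delta above Tau: 1.
Ballots ranking Tau above Delta: 19 − 1 = 18.
Tau wins the head-to-head 18–1.

Tau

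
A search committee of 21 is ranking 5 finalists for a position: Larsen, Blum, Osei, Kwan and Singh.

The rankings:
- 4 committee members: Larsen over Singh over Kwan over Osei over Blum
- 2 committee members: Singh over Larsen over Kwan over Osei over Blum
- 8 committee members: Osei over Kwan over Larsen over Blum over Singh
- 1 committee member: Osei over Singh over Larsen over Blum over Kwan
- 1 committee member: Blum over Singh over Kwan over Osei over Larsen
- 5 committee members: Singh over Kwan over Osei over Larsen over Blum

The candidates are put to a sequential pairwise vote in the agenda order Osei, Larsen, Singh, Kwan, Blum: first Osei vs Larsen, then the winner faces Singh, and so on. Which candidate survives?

Singh

Round 1: Osei vs Larsen — 15–6, Osei advances.
Round 2: Osei vs Singh — 9–12, Singh advances.
Round 3: Singh vs Kwan — 13–8, Singh advances.
Round 4: Singh vs Blum — 12–9, Singh advances.
The agenda winner is Singh.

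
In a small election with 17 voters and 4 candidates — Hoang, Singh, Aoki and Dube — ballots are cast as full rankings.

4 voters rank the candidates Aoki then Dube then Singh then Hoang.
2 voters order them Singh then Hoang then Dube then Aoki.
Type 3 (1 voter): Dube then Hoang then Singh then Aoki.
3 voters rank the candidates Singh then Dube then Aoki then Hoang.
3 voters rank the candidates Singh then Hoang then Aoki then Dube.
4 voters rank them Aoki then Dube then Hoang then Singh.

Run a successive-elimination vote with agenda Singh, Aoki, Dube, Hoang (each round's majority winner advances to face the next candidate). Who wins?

Dube

Round 1: Singh vs Aoki — 9–8, Singh advances.
Round 2: Singh vs Dube — 8–9, Dube advances.
Round 3: Dube vs Hoang — 12–5, Dube advances.
The agenda winner is Dube.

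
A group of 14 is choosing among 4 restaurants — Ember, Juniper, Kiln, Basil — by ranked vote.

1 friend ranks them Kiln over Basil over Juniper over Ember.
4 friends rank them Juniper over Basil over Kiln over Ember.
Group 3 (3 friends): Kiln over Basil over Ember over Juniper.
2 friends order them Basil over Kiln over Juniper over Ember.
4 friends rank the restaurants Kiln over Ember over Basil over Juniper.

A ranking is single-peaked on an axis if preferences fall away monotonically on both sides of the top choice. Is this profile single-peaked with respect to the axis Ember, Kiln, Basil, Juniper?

yes

Axis positions: Ember=1, Kiln=2, Basil=3, Juniper=4.
Group 1 (peak Kiln at position 2): ranking walks positions 2-3-4-1, expanding outward from the peak — single-peaked.
Group 2 (peak Juniper at position 4): ranking walks positions 4-3-2-1, expanding outward from the peak — single-peaked.
Group 3 (peak Kiln at position 2): ranking walks positions 2-3-1-4, expanding outward from the peak — single-peaked.
Group 4 (peak Basil at position 3): ranking walks positions 3-2-4-1, expanding outward from the peak — single-peaked.
Group 5 (peak Kiln at position 2): ranking walks positions 2-1-3-4, expanding outward from the peak — single-peaked.
Every ranking is single-peaked on this axis.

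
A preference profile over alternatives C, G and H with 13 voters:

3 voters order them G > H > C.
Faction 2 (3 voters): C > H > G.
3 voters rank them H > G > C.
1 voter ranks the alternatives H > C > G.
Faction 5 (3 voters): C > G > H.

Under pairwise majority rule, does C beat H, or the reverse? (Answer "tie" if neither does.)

H

Ballots ranking C above H: 3 + 3 = 6.
Ballots ranking H above C: 13 − 6 = 7.
H wins the head-to-head 7–6.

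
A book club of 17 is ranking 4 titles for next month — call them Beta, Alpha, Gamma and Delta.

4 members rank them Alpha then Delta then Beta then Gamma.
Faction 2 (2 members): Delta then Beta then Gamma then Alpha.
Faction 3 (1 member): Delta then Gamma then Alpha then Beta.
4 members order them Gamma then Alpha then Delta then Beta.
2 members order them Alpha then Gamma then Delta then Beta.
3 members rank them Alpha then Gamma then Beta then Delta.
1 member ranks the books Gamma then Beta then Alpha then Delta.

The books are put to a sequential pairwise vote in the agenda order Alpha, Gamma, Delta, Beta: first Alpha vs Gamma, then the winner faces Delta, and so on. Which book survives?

Round 1: Alpha vs Gamma — 9–8, Alpha advances.
Round 2: Alpha vs Delta — 14–3, Alpha advances.
Round 3: Alpha vs Beta — 14–3, Alpha advances.
The agenda winner is Alpha.

Alpha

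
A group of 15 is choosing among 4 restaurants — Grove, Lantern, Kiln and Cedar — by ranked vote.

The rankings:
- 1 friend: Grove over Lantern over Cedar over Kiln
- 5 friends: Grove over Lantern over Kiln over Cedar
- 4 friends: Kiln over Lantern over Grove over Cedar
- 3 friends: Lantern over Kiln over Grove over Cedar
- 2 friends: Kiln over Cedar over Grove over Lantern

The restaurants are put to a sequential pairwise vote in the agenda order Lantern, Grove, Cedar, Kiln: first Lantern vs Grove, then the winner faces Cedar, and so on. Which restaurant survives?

Round 1: Lantern vs Grove — 7–8, Grove advances.
Round 2: Grove vs Cedar — 13–2, Grove advances.
Round 3: Grove vs Kiln — 6–9, Kiln advances.
Kiln survives the agenda.

Kiln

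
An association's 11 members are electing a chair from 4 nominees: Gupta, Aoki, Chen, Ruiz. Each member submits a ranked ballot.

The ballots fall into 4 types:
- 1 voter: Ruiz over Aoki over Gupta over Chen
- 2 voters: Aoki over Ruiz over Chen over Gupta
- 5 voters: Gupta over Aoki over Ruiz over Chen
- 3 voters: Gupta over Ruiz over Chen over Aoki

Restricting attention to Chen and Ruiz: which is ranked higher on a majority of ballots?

Ruiz

No ballot ranks Chen above Ruiz: 0.
Ballots ranking Ruiz above Chen: 11 − 0 = 11.
Ruiz wins the head-to-head 11–0.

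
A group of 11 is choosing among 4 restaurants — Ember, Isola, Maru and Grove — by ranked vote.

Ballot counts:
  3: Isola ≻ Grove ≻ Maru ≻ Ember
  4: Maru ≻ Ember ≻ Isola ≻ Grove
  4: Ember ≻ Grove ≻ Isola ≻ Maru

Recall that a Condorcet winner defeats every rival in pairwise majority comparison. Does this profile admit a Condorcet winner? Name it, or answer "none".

none

Pairwise majorities:
Ember–Isola: Ember 8–3.
Ember–Maru: Maru 7–4.
Ember–Grove: Ember 8–3.
Isola–Maru: Isola 7–4.
Isola–Grove: Isola 7–4.
Maru vs Grove: Grove wins 7–4.
No restaurant is unbeaten: Ember loses to Maru; Isola loses to Ember; Maru loses to Isola; Grove loses to Ember. In particular Ember → Isola → Maru → Ember is a majority cycle — no Condorcet winner exists.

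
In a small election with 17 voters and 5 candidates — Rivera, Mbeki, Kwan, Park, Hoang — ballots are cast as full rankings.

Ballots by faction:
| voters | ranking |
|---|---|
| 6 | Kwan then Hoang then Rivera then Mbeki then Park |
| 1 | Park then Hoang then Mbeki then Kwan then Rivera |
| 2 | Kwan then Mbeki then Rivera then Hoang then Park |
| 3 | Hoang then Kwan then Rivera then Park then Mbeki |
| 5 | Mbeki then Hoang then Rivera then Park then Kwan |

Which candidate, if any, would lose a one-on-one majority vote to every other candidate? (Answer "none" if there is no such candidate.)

Park

Pairwise majorities:
Rivera vs Mbeki: 9 to 8, Rivera.
Rivera vs Kwan: Rivera preferred on 5 ballots; Kwan wins 12–5.
Rivera vs Park: Rivera, 16–1.
Rivera vs Hoang: Rivera preferred on 2 ballots; Hoang wins 15–2.
Mbeki vs Kwan: 1+5 = 6 for Mbeki, 11 for Kwan — Kwan by 11–6.
Mbeki vs Park: Mbeki wins 13–4.
Mbeki vs Hoang: Hoang, 10–7.
Kwan vs Park: Kwan preferred on 6+2+3 = 11 ballots; Kwan wins 11–6.
Kwan vs Hoang: 6+2 = 8 for Kwan, 9 for Hoang — Hoang by 9–8.
Park vs Hoang: Hoang, 16–1.
Park loses to every other candidate — it is the Condorcet loser.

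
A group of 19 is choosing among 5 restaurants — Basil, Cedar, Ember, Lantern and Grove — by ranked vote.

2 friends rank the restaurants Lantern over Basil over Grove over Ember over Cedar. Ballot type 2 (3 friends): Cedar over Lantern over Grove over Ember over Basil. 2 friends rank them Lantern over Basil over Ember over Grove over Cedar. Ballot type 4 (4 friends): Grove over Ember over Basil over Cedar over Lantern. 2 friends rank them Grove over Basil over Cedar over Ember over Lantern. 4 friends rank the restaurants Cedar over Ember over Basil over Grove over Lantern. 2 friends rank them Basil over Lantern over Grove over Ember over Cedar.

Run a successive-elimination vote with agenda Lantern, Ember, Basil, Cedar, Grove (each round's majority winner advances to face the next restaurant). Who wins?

Grove

Round 1: Lantern vs Ember — 9–10, Ember advances.
Round 2: Ember vs Basil — 11–8, Ember advances.
Round 3: Ember vs Cedar — 10–9, Ember advances.
Round 4: Ember vs Grove — 6–13, Grove advances.
Grove survives the agenda.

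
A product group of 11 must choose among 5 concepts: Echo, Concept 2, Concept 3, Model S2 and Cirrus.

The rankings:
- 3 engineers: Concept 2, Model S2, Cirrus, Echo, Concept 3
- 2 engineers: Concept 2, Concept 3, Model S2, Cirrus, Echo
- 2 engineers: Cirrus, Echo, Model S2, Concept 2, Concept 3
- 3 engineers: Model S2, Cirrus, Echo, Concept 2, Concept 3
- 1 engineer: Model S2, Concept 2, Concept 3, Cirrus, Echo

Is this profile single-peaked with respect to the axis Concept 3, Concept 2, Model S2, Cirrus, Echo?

yes

Axis positions: Concept 3=1, Concept 2=2, Model S2=3, Cirrus=4, Echo=5.
Ballot type 1 (peak Concept 2 at position 2): ranking walks positions 2-3-4-5-1, expanding outward from the peak — single-peaked.
Ballot type 2 (peak Concept 2 at position 2): ranking walks positions 2-1-3-4-5, expanding outward from the peak — single-peaked.
Ballot type 3 (peak Cirrus at position 4): ranking walks positions 4-5-3-2-1, expanding outward from the peak — single-peaked.
Ballot type 4 (peak Model S2 at position 3): ranking walks positions 3-4-5-2-1, expanding outward from the peak — single-peaked.
Ballot type 5 (peak Model S2 at position 3): ranking walks positions 3-2-1-4-5, expanding outward from the peak — single-peaked.
Every ranking is single-peaked on this axis.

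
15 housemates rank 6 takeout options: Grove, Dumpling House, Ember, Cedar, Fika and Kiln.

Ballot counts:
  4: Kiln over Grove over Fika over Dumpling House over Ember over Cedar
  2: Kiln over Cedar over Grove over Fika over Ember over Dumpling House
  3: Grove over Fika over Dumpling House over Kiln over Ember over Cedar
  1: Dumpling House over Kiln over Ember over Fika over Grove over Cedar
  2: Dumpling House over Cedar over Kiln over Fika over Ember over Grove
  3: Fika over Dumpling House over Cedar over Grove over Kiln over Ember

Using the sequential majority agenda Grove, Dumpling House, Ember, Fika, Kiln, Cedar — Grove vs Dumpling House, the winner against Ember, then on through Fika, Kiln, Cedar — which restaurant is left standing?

Round 1: Grove vs Dumpling House — 9–6, Grove advances.
Round 2: Grove vs Ember — 12–3, Grove advances.
Round 3: Grove vs Fika — 9–6, Grove advances.
Round 4: Grove vs Kiln — 6–9, Kiln advances.
Round 5: Kiln vs Cedar — 10–5, Kiln advances.
The agenda winner is Kiln.

Kiln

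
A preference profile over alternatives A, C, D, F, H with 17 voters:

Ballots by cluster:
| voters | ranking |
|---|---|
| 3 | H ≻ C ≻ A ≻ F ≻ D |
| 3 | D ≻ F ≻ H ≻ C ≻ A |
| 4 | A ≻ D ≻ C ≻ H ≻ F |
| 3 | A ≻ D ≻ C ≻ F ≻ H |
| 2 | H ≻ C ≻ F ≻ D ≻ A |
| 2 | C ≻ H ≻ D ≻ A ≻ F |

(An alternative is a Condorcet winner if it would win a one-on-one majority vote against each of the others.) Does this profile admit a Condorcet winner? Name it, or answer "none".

Pairwise majorities:
A vs C: A preferred on 4+3 = 7 ballots; C wins 10–7.
A vs D: 10 to 7, A.
A vs F: A preferred on 3+4+3+2 = 12 ballots; A wins 12–5.
A vs H: 7 to 10, H.
C vs D: 3+2+2 = 7 for C, 10 for D — D by 10–7.
C vs F: C preferred on 3+4+3+2+2 = 14 ballots; C wins 14–3.
C vs H: C preferred on 4+3+2 = 9 ballots; C wins 9–8.
D vs F: 12 to 5, D.
D vs H: 10 to 7, D.
F vs H: F preferred on 3+3 = 6 ballots; H wins 11–6.
Each alternative drops at least one matchup (A loses to C; C loses to D; D loses to A; F loses to A; H loses to C); the cycle A > D > C > A rules out a Condorcet winner.

none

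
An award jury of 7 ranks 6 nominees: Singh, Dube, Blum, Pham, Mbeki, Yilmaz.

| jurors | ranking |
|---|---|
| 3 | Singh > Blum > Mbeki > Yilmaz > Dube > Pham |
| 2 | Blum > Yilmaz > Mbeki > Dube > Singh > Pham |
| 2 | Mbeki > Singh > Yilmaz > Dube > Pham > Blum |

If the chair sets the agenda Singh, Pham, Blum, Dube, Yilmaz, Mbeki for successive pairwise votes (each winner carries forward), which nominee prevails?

Round 1: Singh vs Pham — 7–0, Singh advances.
Round 2: Singh vs Blum — 5–2, Singh advances.
Round 3: Singh vs Dube — 5–2, Singh advances.
Round 4: Singh vs Yilmaz — 5–2, Singh advances.
Round 5: Singh vs Mbeki — 3–4, Mbeki advances.
Mbeki survives the agenda.

Mbeki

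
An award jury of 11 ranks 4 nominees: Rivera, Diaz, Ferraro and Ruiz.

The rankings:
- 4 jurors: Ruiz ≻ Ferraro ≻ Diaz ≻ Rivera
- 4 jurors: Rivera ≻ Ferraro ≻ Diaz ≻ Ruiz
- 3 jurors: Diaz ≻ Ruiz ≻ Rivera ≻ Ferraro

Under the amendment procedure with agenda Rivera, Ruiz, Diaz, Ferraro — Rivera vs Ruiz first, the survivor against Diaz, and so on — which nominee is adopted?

Ferraro

Round 1: Rivera vs Ruiz — 4–7, Ruiz advances.
Round 2: Ruiz vs Diaz — 4–7, Diaz advances.
Round 3: Diaz vs Ferraro — 3–8, Ferraro advances.
The agenda winner is Ferraro.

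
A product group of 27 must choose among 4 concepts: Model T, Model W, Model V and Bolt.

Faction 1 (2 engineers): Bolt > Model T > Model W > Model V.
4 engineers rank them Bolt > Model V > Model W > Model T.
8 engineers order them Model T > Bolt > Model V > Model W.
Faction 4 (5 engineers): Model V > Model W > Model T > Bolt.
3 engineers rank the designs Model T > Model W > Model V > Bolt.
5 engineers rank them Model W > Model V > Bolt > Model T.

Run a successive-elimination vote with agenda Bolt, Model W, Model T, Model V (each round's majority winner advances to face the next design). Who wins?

Model V

Round 1: Bolt vs Model W — 14–13, Bolt advances.
Round 2: Bolt vs Model T — 11–16, Model T advances.
Round 3: Model T vs Model V — 13–14, Model V advances.
The agenda winner is Model V.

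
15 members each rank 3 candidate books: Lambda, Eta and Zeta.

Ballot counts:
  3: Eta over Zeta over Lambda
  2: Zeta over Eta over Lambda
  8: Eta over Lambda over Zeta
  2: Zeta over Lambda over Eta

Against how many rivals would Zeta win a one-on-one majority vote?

0

Zeta against each rival (15 members):
Zeta–Lambda: Lambda 8–7.
Zeta vs Eta: Eta wins 11–4.
Zeta beats no one; loses to Lambda, Eta — 0 pairwise wins.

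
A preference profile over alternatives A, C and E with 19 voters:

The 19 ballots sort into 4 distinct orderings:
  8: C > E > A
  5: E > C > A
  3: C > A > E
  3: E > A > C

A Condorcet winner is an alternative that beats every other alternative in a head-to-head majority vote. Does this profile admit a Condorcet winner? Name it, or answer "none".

C

Pairwise majorities:
A–C: C 16–3.
A vs E: E, 16–3.
C–E: C 11–8.
C beats each of A, E — C is the Condorcet winner.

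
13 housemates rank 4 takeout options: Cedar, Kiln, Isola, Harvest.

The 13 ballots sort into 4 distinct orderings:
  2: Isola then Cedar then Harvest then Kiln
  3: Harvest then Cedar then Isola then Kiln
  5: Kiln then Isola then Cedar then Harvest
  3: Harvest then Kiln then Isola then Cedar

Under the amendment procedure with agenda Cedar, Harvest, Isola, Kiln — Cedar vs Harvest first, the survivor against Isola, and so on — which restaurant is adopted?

Round 1: Cedar vs Harvest — 7–6, Cedar advances.
Round 2: Cedar vs Isola — 3–10, Isola advances.
Round 3: Isola vs Kiln — 5–8, Kiln advances.
The agenda winner is Kiln.

Kiln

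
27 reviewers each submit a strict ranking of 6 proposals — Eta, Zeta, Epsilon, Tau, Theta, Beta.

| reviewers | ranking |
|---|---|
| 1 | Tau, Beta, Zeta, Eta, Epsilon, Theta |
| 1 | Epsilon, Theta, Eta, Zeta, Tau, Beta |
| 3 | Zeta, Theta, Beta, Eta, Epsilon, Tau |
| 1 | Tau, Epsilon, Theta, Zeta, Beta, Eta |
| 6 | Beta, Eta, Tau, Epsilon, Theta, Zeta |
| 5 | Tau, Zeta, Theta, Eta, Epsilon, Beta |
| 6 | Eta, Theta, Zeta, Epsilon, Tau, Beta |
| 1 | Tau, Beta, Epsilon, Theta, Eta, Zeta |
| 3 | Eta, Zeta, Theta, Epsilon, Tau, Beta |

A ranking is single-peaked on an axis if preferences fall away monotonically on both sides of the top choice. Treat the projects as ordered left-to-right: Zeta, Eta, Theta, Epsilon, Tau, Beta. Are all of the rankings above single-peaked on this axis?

no

Axis positions: Zeta=1, Eta=2, Theta=3, Epsilon=4, Tau=5, Beta=6.
Faction 1: ranking walks positions 5-6-1-2-4-3; Zeta is ranked above Epsilon even though Epsilon lies between Zeta and the peak Tau on the axis — preferences dip and rise again. Not single-peaked.
Faction 2 (peak Epsilon at position 4): ranking walks positions 4-3-2-1-5-6, expanding outward from the peak — single-peaked.
Faction 3: ranking walks positions 1-3-6-2-4-5; Theta is ranked above Eta even though Eta lies between Theta and the peak Zeta on the axis — preferences dip and rise again. Not single-peaked.
Faction 4: ranking walks positions 5-4-3-1-6-2; Zeta is ranked above Eta even though Eta lies between Zeta and the peak Tau on the axis — preferences dip and rise again. Not single-peaked.
Faction 5: ranking walks positions 6-2-5-4-3-1; Eta is ranked above Tau even though Tau lies between Eta and the peak Beta on the axis — preferences dip and rise again. Not single-peaked.
Faction 6: ranking walks positions 5-1-3-2-4-6; Zeta is ranked above Epsilon even though Epsilon lies between Zeta and the peak Tau on the axis — preferences dip and rise again. Not single-peaked.
Faction 7 (peak Eta at position 2): ranking walks positions 2-3-1-4-5-6, expanding outward from the peak — single-peaked.
Faction 8 (peak Tau at position 5): ranking walks positions 5-6-4-3-2-1, expanding outward from the peak — single-peaked.
Faction 9 (peak Eta at position 2): ranking walks positions 2-1-3-4-5-6, expanding outward from the peak — single-peaked.
Faction 1 violates single-peakedness, so the profile is not single-peaked on this axis.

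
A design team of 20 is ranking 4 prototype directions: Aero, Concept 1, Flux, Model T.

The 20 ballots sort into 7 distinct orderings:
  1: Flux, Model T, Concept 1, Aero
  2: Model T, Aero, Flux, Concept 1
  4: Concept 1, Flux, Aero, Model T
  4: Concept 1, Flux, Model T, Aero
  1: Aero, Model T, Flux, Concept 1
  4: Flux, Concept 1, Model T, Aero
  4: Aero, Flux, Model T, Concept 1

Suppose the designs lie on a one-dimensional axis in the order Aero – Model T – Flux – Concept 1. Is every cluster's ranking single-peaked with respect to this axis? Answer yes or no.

no

Axis positions: Aero=1, Model T=2, Flux=3, Concept 1=4.
Cluster 1 (peak Flux at position 3): ranking walks positions 3-2-4-1, expanding outward from the peak — single-peaked.
Cluster 2 (peak Model T at position 2): ranking walks positions 2-1-3-4, expanding outward from the peak — single-peaked.
Cluster 3: ranking walks positions 4-3-1-2; Aero is ranked above Model T even though Model T lies between Aero and the peak Concept 1 on the axis — preferences dip and rise again. Not single-peaked.
Cluster 4 (peak Concept 1 at position 4): ranking walks positions 4-3-2-1, expanding outward from the peak — single-peaked.
Cluster 5 (peak Aero at position 1): ranking walks positions 1-2-3-4, expanding outward from the peak — single-peaked.
Cluster 6 (peak Flux at position 3): ranking walks positions 3-4-2-1, expanding outward from the peak — single-peaked.
Cluster 7: ranking walks positions 1-3-2-4; Flux is ranked above Model T even though Model T lies between Flux and the peak Aero on the axis — preferences dip and rise again. Not single-peaked.
Cluster 3 violates single-peakedness, so the profile is not single-peaked on this axis.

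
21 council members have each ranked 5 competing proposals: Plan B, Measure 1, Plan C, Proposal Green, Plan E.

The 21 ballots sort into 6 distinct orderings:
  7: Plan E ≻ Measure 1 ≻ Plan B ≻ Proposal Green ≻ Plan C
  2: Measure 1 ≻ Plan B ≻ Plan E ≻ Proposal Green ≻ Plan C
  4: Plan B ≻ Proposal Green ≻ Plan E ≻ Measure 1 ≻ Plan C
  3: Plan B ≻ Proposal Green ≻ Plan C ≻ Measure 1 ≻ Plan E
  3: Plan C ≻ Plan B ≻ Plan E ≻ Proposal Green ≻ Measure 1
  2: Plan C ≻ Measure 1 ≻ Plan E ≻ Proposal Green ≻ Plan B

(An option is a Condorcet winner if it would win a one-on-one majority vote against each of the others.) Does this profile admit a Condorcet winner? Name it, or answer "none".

none

Pairwise majorities:
Plan B vs Measure 1: 4+3+3 = 10 for Plan B, 11 for Measure 1 — Measure 1 by 11–10.
Plan B vs Plan C: Plan B is ranked higher on 7+2+4+3 = 16 ballots, Plan C on 5. Plan B wins 16–5.
Plan B vs Proposal Green: Plan B is ranked higher on 7+2+4+3+3 = 19 ballots, Proposal Green on 2. Plan B wins 19–2.
Plan B vs Plan E: Plan B preferred on 2+4+3+3 = 12 ballots; Plan B wins 12–9.
Measure 1 vs Plan C: Measure 1 is ranked higher on 7+2+4 = 13 ballots, Plan C on 8. Measure 1 wins 13–8.
Measure 1 vs Proposal Green: 7+2+2 = 11 for Measure 1, 10 for Proposal Green — Measure 1 by 11–10.
Measure 1 vs Plan E: 7 to 14, Plan E.
Plan C vs Proposal Green: 3+2 = 5 for Plan C, 16 for Proposal Green — Proposal Green by 16–5.
Plan C vs Plan E: Plan C preferred on 3+3+2 = 8 ballots; Plan E wins 13–8.
Proposal Green vs Plan E: 7 to 14, Plan E.
No option is unbeaten: Plan B loses to Measure 1; Measure 1 loses to Plan E; Plan C loses to Plan B; Proposal Green loses to Plan B; Plan E loses to Plan B. In particular Plan B > Plan E > Measure 1 > Plan B is a majority cycle — no Condorcet winner exists.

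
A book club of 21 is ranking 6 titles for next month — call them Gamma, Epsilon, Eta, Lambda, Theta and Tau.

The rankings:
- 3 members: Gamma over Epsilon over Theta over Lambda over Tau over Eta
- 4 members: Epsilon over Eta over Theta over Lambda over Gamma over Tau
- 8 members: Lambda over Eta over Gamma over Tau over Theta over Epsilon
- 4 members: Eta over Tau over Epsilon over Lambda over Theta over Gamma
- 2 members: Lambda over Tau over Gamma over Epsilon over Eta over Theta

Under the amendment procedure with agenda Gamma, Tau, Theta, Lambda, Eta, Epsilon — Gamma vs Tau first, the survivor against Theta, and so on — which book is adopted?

Round 1: Gamma vs Tau — 15–6, Gamma advances.
Round 2: Gamma vs Theta — 13–8, Gamma advances.
Round 3: Gamma vs Lambda — 3–18, Lambda advances.
Round 4: Lambda vs Eta — 13–8, Lambda advances.
Round 5: Lambda vs Epsilon — 10–11, Epsilon advances.
Epsilon survives the agenda.

Epsilon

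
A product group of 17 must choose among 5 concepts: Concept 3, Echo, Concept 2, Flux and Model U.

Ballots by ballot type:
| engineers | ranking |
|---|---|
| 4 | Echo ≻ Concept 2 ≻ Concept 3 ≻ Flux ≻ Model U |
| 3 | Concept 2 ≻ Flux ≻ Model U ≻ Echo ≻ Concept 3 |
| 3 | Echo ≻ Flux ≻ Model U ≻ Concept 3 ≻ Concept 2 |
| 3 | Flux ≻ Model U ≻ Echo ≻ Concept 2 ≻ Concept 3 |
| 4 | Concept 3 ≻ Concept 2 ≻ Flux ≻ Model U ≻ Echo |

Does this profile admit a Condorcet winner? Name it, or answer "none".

Pairwise majorities:
Concept 3 vs Echo: Echo, 13–4.
Concept 3 vs Concept 2: Concept 3 preferred on 3+4 = 7 ballots; Concept 2 wins 10–7.
Concept 3 vs Flux: 8 to 9, Flux.
Concept 3 vs Model U: Model U, 9–8.
Echo vs Concept 2: Echo, 10–7.
Echo vs Flux: 4+3 = 7 for Echo, 10 for Flux — Flux by 10–7.
Echo vs Model U: Echo preferred on 4+3 = 7 ballots; Model U wins 10–7.
Concept 2 vs Flux: Concept 2 wins 11–6.
Concept 2–Model U: Concept 2 11–6.
Flux vs Model U: Flux preferred on 4+3+3+3+4 = 17 ballots; Flux wins 17–0.
Every design loses at least once (Concept 3 loses to Echo; Echo loses to Flux; Concept 2 loses to Echo; Flux loses to Concept 2; Model U loses to Concept 2). The majority relation contains the cycle Echo beats Concept 2 beats Flux beats Echo, so there is no Condorcet winner.

none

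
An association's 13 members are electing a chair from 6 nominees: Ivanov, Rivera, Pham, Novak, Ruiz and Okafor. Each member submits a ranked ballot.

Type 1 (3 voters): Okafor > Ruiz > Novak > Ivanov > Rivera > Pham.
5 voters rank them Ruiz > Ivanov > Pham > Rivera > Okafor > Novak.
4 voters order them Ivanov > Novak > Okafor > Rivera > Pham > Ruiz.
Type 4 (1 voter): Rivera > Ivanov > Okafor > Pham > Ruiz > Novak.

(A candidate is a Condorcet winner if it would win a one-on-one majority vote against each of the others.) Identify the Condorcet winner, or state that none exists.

none

Check each pair by majority over 13 ballots:
Ivanov vs Rivera: 3+5+4 = 12 for Ivanov, 1 for Rivera — Ivanov by 12–1.
Ivanov vs Pham: Ivanov is ranked higher on 3+5+4+1 = 13 ballots, Pham on 0. Ivanov wins 13–0.
Ivanov vs Novak: Ivanov preferred on 5+4+1 = 10 ballots; Ivanov wins 10–3.
Ivanov vs Ruiz: 5 to 8, Ruiz.
Ivanov vs Okafor: 10 to 3, Ivanov.
Rivera vs Pham: 3+4+1 = 8 for Rivera, 5 for Pham — Rivera by 8–5.
Rivera vs Novak: 6 to 7, Novak.
Rivera vs Ruiz: Rivera preferred on 4+1 = 5 ballots; Ruiz wins 8–5.
Rivera vs Okafor: Rivera preferred on 5+1 = 6 ballots; Okafor wins 7–6.
Pham vs Novak: Pham is ranked higher on 5+1 = 6 ballots, Novak on 7. Novak wins 7–6.
Pham vs Ruiz: Pham is ranked higher on 4+1 = 5 ballots, Ruiz on 8. Ruiz wins 8–5.
Pham vs Okafor: Pham preferred on 5 ballots; Okafor wins 8–5.
Novak vs Ruiz: 4 to 9, Ruiz.
Novak vs Okafor: 4 for Novak, 9 for Okafor — Okafor by 9–4.
Ruiz vs Okafor: 5 to 8, Okafor.
Every candidate loses at least once (Ivanov loses to Ruiz; Rivera loses to Ivanov; Pham loses to Ivanov; Novak loses to Ivanov; Ruiz loses to Okafor; Okafor loses to Ivanov). The majority relation contains the cycle Ivanov beats Okafor beats Ruiz beats Ivanov, so there is no Condorcet winner.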